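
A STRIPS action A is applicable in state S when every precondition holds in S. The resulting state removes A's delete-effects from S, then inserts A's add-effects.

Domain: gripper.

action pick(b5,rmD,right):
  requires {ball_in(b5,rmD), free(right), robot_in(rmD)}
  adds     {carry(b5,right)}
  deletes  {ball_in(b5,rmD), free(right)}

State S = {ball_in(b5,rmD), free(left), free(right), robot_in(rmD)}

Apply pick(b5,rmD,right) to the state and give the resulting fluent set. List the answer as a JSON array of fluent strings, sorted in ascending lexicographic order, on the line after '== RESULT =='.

Compute (S \ del) ∪ add:
  pre ⊆ S: {ball_in(b5,rmD), free(right), robot_in(rmD)} ⊆ S  — applicable
  S \ del = {free(left), robot_in(rmD)}
  ∪ add   = {carry(b5,right), free(left), robot_in(rmD)}

== RESULT ==
["carry(b5,right)", "free(left)", "robot_in(rmD)"]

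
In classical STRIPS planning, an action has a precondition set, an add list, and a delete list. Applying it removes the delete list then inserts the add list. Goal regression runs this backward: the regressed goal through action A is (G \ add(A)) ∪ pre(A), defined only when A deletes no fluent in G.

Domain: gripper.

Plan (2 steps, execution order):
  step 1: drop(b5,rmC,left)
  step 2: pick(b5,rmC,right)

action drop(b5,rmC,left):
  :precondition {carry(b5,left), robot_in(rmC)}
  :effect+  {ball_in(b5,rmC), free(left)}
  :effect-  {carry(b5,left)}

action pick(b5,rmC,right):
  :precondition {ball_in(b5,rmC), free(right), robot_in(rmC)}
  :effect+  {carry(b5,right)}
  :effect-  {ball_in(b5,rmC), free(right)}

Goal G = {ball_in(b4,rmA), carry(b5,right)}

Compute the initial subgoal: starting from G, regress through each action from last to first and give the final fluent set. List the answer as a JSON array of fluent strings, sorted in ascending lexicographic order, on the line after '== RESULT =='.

Work backward from the goal:
  through step 2 (pick(b5,rmC,right)): drop {carry(b5,right)}, keep {ball_in(b4,rmA)}, require {ball_in(b5,rmC), free(right), robot_in(rmC)}
    → {ball_in(b4,rmA), ball_in(b5,rmC), free(right), robot_in(rmC)}
  through step 1 (drop(b5,rmC,left)): drop {ball_in(b5,rmC)}, keep {ball_in(b4,rmA), free(right), robot_in(rmC)}, require {carry(b5,left), robot_in(rmC)}
    → {ball_in(b4,rmA), carry(b5,left), free(right), robot_in(rmC)}

== RESULT ==
["ball_in(b4,rmA)", "carry(b5,left)", "free(right)", "robot_in(rmC)"]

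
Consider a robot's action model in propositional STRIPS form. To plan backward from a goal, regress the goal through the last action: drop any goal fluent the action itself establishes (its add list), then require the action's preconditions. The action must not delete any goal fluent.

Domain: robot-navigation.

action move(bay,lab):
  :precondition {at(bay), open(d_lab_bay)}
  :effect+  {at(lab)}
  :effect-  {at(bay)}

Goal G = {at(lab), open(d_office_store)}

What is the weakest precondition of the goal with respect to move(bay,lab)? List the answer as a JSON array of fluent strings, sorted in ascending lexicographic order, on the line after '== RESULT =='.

Regress:
  G ∩ del = {}  (empty — regression defined)
  G \ add = {at(lab), open(d_office_store)} \ {at(lab)} = {open(d_office_store)}
  ∪ pre   = {open(d_office_store)} ∪ {at(bay), open(d_lab_bay)}
          = {at(bay), open(d_lab_bay), open(d_office_store)}

== RESULT ==
["at(bay)", "open(d_lab_bay)", "open(d_office_store)"]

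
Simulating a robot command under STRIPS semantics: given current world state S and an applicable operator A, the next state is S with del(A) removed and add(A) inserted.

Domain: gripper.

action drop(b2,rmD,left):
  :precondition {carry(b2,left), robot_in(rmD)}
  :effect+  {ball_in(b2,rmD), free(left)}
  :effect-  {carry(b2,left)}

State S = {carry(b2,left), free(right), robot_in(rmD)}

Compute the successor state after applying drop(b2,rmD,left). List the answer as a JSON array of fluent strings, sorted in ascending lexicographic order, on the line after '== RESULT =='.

Progress:
  pre ⊆ S: {carry(b2,left), robot_in(rmD)} ⊆ S  — applicable
  S \ del = {free(right), robot_in(rmD)}
  ∪ add   = {ball_in(b2,rmD), free(left), free(right), robot_in(rmD)}

== RESULT ==
["ball_in(b2,rmD)", "free(left)", "free(right)", "robot_in(rmD)"]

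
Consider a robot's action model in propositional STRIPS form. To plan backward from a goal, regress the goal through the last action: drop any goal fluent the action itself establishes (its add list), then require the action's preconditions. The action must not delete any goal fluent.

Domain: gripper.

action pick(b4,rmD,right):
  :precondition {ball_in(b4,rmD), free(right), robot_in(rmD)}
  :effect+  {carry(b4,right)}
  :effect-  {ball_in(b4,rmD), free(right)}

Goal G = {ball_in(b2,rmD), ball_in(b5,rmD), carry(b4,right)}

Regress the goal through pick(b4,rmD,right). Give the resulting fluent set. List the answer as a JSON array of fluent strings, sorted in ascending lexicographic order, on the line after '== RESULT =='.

Compute (G \ add) ∪ pre:
  G ∩ del = {}  (empty — regression defined)
  G \ add = {ball_in(b2,rmD), ball_in(b5,rmD), carry(b4,right)} \ {carry(b4,right)} = {ball_in(b2,rmD), ball_in(b5,rmD)}
  ∪ pre   = {ball_in(b2,rmD), ball_in(b5,rmD)} ∪ {ball_in(b4,rmD), free(right), robot_in(rmD)}
          = {ball_in(b2,rmD), ball_in(b4,rmD), ball_in(b5,rmD), free(right), robot_in(rmD)}

== RESULT ==
["ball_in(b2,rmD)", "ball_in(b4,rmD)", "ball_in(b5,rmD)", "free(right)", "robot_in(rmD)"]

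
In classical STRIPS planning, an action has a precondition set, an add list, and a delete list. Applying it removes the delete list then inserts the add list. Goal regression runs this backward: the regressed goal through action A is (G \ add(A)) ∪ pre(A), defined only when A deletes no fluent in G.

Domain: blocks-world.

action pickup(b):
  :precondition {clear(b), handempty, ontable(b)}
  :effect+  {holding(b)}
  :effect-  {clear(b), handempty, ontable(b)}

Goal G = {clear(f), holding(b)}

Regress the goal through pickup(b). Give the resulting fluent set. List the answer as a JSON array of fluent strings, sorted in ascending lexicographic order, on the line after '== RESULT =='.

Compute (G \ add) ∪ pre:
  G ∩ del = {}  (empty — regression defined)
  G \ add = {clear(f), holding(b)} \ {holding(b)} = {clear(f)}
  ∪ pre   = {clear(f)} ∪ {clear(b), handempty, ontable(b)}
          = {clear(b), clear(f), handempty, ontable(b)}

== RESULT ==
["clear(b)", "clear(f)", "handempty", "ontable(b)"]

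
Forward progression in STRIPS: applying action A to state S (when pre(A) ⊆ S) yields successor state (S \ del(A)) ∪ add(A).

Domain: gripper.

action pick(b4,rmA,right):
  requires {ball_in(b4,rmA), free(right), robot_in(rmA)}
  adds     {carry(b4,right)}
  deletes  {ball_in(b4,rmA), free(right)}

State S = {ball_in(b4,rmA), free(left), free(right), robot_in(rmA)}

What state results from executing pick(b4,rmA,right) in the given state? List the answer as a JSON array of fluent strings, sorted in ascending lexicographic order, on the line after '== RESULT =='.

Progress:
  pre ⊆ S: {ball_in(b4,rmA), free(right), robot_in(rmA)} ⊆ S  — applicable
  S \ del = {free(left), robot_in(rmA)}
  ∪ add   = {carry(b4,right), free(left), robot_in(rmA)}

== RESULT ==
["carry(b4,right)", "free(left)", "robot_in(rmA)"]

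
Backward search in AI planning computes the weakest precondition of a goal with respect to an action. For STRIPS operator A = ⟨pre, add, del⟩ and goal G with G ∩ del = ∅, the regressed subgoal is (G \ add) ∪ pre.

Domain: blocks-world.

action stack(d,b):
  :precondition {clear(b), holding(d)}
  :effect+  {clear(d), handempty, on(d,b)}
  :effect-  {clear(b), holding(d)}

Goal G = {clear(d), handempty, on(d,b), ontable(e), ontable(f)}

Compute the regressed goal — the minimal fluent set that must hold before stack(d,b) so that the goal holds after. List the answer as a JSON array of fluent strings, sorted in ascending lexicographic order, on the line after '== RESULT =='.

Regress:
  G ∩ del = {}  (empty — regression defined)
  G \ add = {clear(d), handempty, on(d,b), ontable(e), ontable(f)} \ {clear(d), handempty, on(d,b)} = {ontable(e), ontable(f)}
  ∪ pre   = {ontable(e), ontable(f)} ∪ {clear(b), holding(d)}
          = {clear(b), holding(d), ontable(e), ontable(f)}

== RESULT ==
["clear(b)", "holding(d)", "ontable(e)", "ontable(f)"]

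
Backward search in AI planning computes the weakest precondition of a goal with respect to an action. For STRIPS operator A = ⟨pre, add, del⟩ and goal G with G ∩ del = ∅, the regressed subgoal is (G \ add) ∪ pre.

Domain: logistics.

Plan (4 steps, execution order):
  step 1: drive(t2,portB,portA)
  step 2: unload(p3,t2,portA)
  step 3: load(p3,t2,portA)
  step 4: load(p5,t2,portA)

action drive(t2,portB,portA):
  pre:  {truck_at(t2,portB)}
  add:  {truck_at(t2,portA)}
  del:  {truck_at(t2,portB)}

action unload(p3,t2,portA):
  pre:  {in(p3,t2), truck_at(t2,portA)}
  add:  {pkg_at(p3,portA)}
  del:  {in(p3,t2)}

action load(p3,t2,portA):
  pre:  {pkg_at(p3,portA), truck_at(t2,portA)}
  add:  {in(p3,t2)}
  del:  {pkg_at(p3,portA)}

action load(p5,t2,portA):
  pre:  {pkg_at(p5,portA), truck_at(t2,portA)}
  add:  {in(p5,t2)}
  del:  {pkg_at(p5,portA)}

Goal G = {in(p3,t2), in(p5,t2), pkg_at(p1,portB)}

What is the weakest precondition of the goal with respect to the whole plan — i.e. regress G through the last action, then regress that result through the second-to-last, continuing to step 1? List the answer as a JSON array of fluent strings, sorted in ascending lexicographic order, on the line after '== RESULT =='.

Work backward from the goal:
  through step 4 (load(p5,t2,portA)): drop {in(p5,t2)}, keep {in(p3,t2), pkg_at(p1,portB)}, require {pkg_at(p5,portA), truck_at(t2,portA)}
    → {in(p3,t2), pkg_at(p1,portB), pkg_at(p5,portA), truck_at(t2,portA)}
  through step 3 (load(p3,t2,portA)): drop {in(p3,t2)}, keep {pkg_at(p1,portB), pkg_at(p5,portA), truck_at(t2,portA)}, require {pkg_at(p3,portA), truck_at(t2,portA)}
    → {pkg_at(p1,portB), pkg_at(p3,portA), pkg_at(p5,portA), truck_at(t2,portA)}
  through step 2 (unload(p3,t2,portA)): drop {pkg_at(p3,portA)}, keep {pkg_at(p1,portB), pkg_at(p5,portA), truck_at(t2,portA)}, require {in(p3,t2), truck_at(t2,portA)}
    → {in(p3,t2), pkg_at(p1,portB), pkg_at(p5,portA), truck_at(t2,portA)}
  through step 1 (drive(t2,portB,portA)): drop {truck_at(t2,portA)}, keep {in(p3,t2), pkg_at(p1,portB), pkg_at(p5,portA)}, require {truck_at(t2,portB)}
    → {in(p3,t2), pkg_at(p1,portB), pkg_at(p5,portA), truck_at(t2,portB)}

== RESULT ==
["in(p3,t2)", "pkg_at(p1,portB)", "pkg_at(p5,portA)", "truck_at(t2,portB)"]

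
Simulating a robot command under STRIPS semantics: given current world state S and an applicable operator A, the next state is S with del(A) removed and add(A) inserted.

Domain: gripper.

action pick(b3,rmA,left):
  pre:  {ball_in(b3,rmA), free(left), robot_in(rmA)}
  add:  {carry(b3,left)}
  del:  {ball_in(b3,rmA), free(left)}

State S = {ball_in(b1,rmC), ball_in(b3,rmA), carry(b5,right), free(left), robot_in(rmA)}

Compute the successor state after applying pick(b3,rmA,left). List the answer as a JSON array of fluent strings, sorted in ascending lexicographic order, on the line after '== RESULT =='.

Compute (S \ del) ∪ add:
  pre ⊆ S: {ball_in(b3,rmA), free(left), robot_in(rmA)} ⊆ S  — applicable
  S \ del = {ball_in(b1,rmC), carry(b5,right), robot_in(rmA)}
  ∪ add   = {ball_in(b1,rmC), carry(b3,left), carry(b5,right), robot_in(rmA)}

== RESULT ==
["ball_in(b1,rmC)", "carry(b3,left)", "carry(b5,right)", "robot_in(rmA)"]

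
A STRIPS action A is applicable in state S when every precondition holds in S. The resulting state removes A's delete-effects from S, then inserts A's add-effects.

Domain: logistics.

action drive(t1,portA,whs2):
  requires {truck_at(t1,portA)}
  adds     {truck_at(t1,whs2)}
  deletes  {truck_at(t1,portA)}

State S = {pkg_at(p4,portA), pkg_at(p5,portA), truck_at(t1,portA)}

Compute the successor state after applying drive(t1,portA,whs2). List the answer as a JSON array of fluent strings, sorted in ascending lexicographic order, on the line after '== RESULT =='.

Progress:
  pre ⊆ S: {truck_at(t1,portA)} ⊆ S  — applicable
  S \ del = {pkg_at(p4,portA), pkg_at(p5,portA)}
  ∪ add   = {pkg_at(p4,portA), pkg_at(p5,portA), truck_at(t1,whs2)}

== RESULT ==
["pkg_at(p4,portA)", "pkg_at(p5,portA)", "truck_at(t1,whs2)"]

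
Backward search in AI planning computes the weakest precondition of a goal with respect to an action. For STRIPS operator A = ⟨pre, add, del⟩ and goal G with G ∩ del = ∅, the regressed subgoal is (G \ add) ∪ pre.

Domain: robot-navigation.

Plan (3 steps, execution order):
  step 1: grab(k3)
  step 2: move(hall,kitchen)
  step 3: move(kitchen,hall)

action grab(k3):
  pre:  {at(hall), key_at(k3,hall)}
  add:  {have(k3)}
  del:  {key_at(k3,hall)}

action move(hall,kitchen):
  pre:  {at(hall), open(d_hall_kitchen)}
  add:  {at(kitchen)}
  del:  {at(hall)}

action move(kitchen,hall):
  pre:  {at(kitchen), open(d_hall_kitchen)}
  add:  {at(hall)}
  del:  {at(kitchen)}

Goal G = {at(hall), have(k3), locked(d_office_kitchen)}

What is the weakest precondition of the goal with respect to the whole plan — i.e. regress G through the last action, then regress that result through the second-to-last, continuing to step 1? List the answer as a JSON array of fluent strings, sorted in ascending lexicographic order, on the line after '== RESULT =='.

Regress step by step:
  through step 3 (move(kitchen,hall)): drop {at(hall)}, keep {have(k3), locked(d_office_kitchen)}, require {at(kitchen), open(d_hall_kitchen)}
    → {at(kitchen), have(k3), locked(d_office_kitchen), open(d_hall_kitchen)}
  through step 2 (move(hall,kitchen)): drop {at(kitchen)}, keep {have(k3), locked(d_office_kitchen), open(d_hall_kitchen)}, require {at(hall), open(d_hall_kitchen)}
    → {at(hall), have(k3), locked(d_office_kitchen), open(d_hall_kitchen)}
  through step 1 (grab(k3)): drop {have(k3)}, keep {at(hall), locked(d_office_kitchen), open(d_hall_kitchen)}, require {at(hall), key_at(k3,hall)}
    → {at(hall), key_at(k3,hall), locked(d_office_kitchen), open(d_hall_kitchen)}

== RESULT ==
["at(hall)", "key_at(k3,hall)", "locked(d_office_kitchen)", "open(d_hall_kitchen)"]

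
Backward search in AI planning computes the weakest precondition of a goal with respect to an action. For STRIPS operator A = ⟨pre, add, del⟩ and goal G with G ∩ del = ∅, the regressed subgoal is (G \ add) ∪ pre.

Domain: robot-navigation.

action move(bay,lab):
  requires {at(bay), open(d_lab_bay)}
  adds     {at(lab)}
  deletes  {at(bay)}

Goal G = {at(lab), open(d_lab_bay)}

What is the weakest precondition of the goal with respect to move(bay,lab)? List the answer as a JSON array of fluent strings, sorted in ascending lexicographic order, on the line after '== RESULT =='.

Regress:
  G ∩ del = {}  (empty — regression defined)
  G \ add = {at(lab), open(d_lab_bay)} \ {at(lab)} = {open(d_lab_bay)}
  ∪ pre   = {open(d_lab_bay)} ∪ {at(bay), open(d_lab_bay)}
          = {at(bay), open(d_lab_bay)}

== RESULT ==
["at(bay)", "open(d_lab_bay)"]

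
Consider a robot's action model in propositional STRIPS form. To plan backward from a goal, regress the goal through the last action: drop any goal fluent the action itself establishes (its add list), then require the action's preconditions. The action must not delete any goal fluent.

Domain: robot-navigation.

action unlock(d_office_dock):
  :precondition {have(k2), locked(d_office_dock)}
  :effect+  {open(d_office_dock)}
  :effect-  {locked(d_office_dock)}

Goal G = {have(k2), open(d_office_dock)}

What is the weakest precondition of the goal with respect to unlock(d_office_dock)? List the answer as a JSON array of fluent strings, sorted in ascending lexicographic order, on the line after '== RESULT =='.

Compute (G \ add) ∪ pre:
  G ∩ del = {}  (empty — regression defined)
  G \ add = {have(k2), open(d_office_dock)} \ {open(d_office_dock)} = {have(k2)}
  ∪ pre   = {have(k2)} ∪ {have(k2), locked(d_office_dock)}
          = {have(k2), locked(d_office_dock)}

== RESULT ==
["have(k2)", "locked(d_office_dock)"]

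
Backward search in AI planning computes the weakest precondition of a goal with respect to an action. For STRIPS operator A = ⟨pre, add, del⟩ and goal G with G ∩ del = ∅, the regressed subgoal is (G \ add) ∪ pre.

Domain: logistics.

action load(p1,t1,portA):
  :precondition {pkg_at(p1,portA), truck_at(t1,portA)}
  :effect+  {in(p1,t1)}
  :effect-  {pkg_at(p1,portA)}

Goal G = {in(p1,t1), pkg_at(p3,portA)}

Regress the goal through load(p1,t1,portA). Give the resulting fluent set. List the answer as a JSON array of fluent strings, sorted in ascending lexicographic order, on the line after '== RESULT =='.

Regress:
  G ∩ del = {}  (empty — regression defined)
  G \ add = {in(p1,t1), pkg_at(p3,portA)} \ {in(p1,t1)} = {pkg_at(p3,portA)}
  ∪ pre   = {pkg_at(p3,portA)} ∪ {pkg_at(p1,portA), truck_at(t1,portA)}
          = {pkg_at(p1,portA), pkg_at(p3,portA), truck_at(t1,portA)}

== RESULT ==
["pkg_at(p1,portA)", "pkg_at(p3,portA)", "truck_at(t1,portA)"]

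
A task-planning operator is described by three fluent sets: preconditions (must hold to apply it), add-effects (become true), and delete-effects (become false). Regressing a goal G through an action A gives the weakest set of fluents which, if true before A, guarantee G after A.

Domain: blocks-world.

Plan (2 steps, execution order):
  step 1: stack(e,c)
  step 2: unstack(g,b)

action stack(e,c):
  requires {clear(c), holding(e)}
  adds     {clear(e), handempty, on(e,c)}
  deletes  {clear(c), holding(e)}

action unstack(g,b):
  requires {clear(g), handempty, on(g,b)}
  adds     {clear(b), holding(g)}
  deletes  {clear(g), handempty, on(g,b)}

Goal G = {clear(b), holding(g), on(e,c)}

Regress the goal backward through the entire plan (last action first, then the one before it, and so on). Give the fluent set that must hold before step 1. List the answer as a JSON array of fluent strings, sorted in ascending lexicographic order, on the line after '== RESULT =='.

Work backward from the goal:
  through step 2 (unstack(g,b)): drop {clear(b), holding(g)}, keep {on(e,c)}, require {clear(g), handempty, on(g,b)}
    → {clear(g), handempty, on(e,c), on(g,b)}
  through step 1 (stack(e,c)): drop {handempty, on(e,c)}, keep {clear(g), on(g,b)}, require {clear(c), holding(e)}
    → {clear(c), clear(g), holding(e), on(g,b)}

== RESULT ==
["clear(c)", "clear(g)", "holding(e)", "on(g,b)"]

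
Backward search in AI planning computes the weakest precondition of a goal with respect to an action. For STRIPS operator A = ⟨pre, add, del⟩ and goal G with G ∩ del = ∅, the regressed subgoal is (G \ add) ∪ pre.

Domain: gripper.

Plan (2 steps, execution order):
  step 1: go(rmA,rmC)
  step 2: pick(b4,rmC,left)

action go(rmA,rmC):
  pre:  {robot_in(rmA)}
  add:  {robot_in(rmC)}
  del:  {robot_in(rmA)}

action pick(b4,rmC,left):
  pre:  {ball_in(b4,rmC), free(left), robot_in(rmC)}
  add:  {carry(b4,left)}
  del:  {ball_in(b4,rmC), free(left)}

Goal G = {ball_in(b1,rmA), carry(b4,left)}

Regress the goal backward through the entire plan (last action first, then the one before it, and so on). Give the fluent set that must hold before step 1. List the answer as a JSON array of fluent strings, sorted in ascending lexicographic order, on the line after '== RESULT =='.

Regress step by step:
  through step 2 (pick(b4,rmC,left)): drop {carry(b4,left)}, keep {ball_in(b1,rmA)}, require {ball_in(b4,rmC), free(left), robot_in(rmC)}
    → {ball_in(b1,rmA), ball_in(b4,rmC), free(left), robot_in(rmC)}
  through step 1 (go(rmA,rmC)): drop {robot_in(rmC)}, keep {ball_in(b1,rmA), ball_in(b4,rmC), free(left)}, require {robot_in(rmA)}
    → {ball_in(b1,rmA), ball_in(b4,rmC), free(left), robot_in(rmA)}

== RESULT ==
["ball_in(b1,rmA)", "ball_in(b4,rmC)", "free(left)", "robot_in(rmA)"]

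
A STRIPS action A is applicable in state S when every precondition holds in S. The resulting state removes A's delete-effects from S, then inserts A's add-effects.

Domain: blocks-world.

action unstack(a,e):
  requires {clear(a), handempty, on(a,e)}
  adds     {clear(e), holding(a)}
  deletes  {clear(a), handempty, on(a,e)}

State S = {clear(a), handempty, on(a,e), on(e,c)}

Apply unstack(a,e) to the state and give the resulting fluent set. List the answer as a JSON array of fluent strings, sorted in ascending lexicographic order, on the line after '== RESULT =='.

Compute (S \ del) ∪ add:
  pre ⊆ S: {clear(a), handempty, on(a,e)} ⊆ S  — applicable
  S \ del = {on(e,c)}
  ∪ add   = {clear(e), holding(a), on(e,c)}

== RESULT ==
["clear(e)", "holding(a)", "on(e,c)"]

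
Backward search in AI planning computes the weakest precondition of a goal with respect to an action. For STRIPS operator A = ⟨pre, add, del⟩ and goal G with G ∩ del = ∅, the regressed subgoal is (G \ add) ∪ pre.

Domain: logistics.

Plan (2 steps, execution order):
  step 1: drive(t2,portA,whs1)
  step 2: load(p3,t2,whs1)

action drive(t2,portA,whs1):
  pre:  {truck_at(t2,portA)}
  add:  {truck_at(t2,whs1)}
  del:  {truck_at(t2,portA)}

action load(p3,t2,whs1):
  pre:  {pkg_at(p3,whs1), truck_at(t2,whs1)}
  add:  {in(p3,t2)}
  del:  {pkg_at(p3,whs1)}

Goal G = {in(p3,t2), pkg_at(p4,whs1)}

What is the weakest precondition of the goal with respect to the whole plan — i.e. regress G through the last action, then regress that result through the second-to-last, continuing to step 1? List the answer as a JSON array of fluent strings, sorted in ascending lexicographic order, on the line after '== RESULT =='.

Work backward from the goal:
  through step 2 (load(p3,t2,whs1)): drop {in(p3,t2)}, keep {pkg_at(p4,whs1)}, require {pkg_at(p3,whs1), truck_at(t2,whs1)}
    → {pkg_at(p3,whs1), pkg_at(p4,whs1), truck_at(t2,whs1)}
  through step 1 (drive(t2,portA,whs1)): drop {truck_at(t2,whs1)}, keep {pkg_at(p3,whs1), pkg_at(p4,whs1)}, require {truck_at(t2,portA)}
    → {pkg_at(p3,whs1), pkg_at(p4,whs1), truck_at(t2,portA)}

== RESULT ==
["pkg_at(p3,whs1)", "pkg_at(p4,whs1)", "truck_at(t2,portA)"]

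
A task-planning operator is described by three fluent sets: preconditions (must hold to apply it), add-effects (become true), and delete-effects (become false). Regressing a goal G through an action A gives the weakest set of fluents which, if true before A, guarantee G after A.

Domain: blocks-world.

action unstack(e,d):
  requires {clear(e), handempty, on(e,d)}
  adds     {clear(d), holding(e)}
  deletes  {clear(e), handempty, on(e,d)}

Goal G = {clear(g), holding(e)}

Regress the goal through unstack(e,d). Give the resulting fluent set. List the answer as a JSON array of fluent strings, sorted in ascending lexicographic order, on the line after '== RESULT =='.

Compute (G \ add) ∪ pre:
  G ∩ del = {}  (empty — regression defined)
  G \ add = {clear(g), holding(e)} \ {clear(d), holding(e)} = {clear(g)}
  ∪ pre   = {clear(g)} ∪ {clear(e), handempty, on(e,d)}
          = {clear(e), clear(g), handempty, on(e,d)}

== RESULT ==
["clear(e)", "clear(g)", "handempty", "on(e,d)"]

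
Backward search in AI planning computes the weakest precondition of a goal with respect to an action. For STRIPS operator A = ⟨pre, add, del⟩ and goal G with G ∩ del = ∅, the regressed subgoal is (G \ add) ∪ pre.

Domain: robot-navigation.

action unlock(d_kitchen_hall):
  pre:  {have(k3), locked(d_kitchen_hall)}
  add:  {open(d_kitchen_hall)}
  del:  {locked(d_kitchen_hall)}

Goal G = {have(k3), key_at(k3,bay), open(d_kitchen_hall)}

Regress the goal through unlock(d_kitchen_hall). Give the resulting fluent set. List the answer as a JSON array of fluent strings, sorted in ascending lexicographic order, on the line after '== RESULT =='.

Regress:
  G ∩ del = {}  (empty — regression defined)
  G \ add = {have(k3), key_at(k3,bay), open(d_kitchen_hall)} \ {open(d_kitchen_hall)} = {have(k3), key_at(k3,bay)}
  ∪ pre   = {have(k3), key_at(k3,bay)} ∪ {have(k3), locked(d_kitchen_hall)}
          = {have(k3), key_at(k3,bay), locked(d_kitchen_hall)}

== RESULT ==
["have(k3)", "key_at(k3,bay)", "locked(d_kitchen_hall)"]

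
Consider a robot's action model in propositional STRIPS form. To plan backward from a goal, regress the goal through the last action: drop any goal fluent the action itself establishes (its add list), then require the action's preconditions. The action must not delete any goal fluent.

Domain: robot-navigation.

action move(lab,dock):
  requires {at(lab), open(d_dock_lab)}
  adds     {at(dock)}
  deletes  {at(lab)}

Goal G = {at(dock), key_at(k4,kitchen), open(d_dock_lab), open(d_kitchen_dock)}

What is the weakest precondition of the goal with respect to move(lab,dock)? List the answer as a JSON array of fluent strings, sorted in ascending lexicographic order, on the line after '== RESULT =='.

Regress:
  G ∩ del = {}  (empty — regression defined)
  G \ add = {at(dock), key_at(k4,kitchen), open(d_dock_lab), open(d_kitchen_dock)} \ {at(dock)} = {key_at(k4,kitchen), open(d_dock_lab), open(d_kitchen_dock)}
  ∪ pre   = {key_at(k4,kitchen), open(d_dock_lab), open(d_kitchen_dock)} ∪ {at(lab), open(d_dock_lab)}
          = {at(lab), key_at(k4,kitchen), open(d_dock_lab), open(d_kitchen_dock)}

== RESULT ==
["at(lab)", "key_at(k4,kitchen)", "open(d_dock_lab)", "open(d_kitchen_dock)"]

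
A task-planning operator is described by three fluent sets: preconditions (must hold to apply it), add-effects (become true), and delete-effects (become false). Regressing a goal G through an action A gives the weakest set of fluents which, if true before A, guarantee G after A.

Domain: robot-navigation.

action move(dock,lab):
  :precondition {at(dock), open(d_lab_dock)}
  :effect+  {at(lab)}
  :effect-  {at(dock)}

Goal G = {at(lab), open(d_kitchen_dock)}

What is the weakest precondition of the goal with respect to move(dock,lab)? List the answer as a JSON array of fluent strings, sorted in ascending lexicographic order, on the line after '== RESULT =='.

Compute (G \ add) ∪ pre:
  G ∩ del = {}  (empty — regression defined)
  G \ add = {at(lab), open(d_kitchen_dock)} \ {at(lab)} = {open(d_kitchen_dock)}
  ∪ pre   = {open(d_kitchen_dock)} ∪ {at(dock), open(d_lab_dock)}
          = {at(dock), open(d_kitchen_dock), open(d_lab_dock)}

== RESULT ==
["at(dock)", "open(d_kitchen_dock)", "open(d_lab_dock)"]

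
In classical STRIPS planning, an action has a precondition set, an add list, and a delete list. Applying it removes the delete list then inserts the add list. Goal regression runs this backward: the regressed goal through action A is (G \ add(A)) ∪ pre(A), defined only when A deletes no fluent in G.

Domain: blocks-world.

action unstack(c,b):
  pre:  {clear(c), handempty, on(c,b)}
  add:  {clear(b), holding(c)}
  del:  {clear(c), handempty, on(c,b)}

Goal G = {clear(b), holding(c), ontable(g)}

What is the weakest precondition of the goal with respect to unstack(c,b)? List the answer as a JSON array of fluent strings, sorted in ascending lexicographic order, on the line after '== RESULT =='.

Compute (G \ add) ∪ pre:
  G ∩ del = {}  (empty — regression defined)
  G \ add = {clear(b), holding(c), ontable(g)} \ {clear(b), holding(c)} = {ontable(g)}
  ∪ pre   = {ontable(g)} ∪ {clear(c), handempty, on(c,b)}
          = {clear(c), handempty, on(c,b), ontable(g)}

== RESULT ==
["clear(c)", "handempty", "on(c,b)", "ontable(g)"]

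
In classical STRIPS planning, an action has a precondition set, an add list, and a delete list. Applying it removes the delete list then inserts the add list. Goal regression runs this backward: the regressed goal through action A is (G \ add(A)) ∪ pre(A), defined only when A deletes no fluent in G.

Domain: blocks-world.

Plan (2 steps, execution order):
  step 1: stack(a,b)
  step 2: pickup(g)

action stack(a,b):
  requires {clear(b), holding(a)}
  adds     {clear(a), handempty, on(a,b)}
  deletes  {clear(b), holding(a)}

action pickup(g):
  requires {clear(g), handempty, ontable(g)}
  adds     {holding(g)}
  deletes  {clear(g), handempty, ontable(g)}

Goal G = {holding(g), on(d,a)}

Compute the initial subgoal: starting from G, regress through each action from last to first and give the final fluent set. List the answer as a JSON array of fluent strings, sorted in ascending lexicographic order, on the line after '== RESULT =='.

Work backward from the goal:
  through step 2 (pickup(g)): drop {holding(g)}, keep {on(d,a)}, require {clear(g), handempty, ontable(g)}
    → {clear(g), handempty, on(d,a), ontable(g)}
  through step 1 (stack(a,b)): drop {handempty}, keep {clear(g), on(d,a), ontable(g)}, require {clear(b), holding(a)}
    → {clear(b), clear(g), holding(a), on(d,a), ontable(g)}

== RESULT ==
["clear(b)", "clear(g)", "holding(a)", "on(d,a)", "ontable(g)"]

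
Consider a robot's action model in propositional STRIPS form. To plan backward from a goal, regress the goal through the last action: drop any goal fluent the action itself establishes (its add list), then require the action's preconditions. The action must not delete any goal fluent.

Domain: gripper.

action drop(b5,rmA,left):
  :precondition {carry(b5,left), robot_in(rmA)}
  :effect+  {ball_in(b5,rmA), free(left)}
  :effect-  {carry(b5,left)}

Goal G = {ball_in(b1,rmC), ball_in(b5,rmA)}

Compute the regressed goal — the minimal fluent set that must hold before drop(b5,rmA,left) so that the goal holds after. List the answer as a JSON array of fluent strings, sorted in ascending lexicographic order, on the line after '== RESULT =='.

Regress:
  G ∩ del = {}  (empty — regression defined)
  G \ add = {ball_in(b1,rmC), ball_in(b5,rmA)} \ {ball_in(b5,rmA), free(left)} = {ball_in(b1,rmC)}
  ∪ pre   = {ball_in(b1,rmC)} ∪ {carry(b5,left), robot_in(rmA)}
          = {ball_in(b1,rmC), carry(b5,left), robot_in(rmA)}

== RESULT ==
["ball_in(b1,rmC)", "carry(b5,left)", "robot_in(rmA)"]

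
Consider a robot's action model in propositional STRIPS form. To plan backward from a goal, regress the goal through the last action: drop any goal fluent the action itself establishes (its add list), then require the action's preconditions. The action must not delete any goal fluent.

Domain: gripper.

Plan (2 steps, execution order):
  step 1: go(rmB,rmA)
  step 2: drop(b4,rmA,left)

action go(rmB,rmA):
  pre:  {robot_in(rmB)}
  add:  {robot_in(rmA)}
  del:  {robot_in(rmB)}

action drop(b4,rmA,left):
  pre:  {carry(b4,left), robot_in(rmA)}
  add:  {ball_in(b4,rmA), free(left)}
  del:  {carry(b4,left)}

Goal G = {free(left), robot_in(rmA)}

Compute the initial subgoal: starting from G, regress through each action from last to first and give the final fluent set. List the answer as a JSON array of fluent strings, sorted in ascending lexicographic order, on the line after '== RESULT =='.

Regress step by step:
  through step 2 (drop(b4,rmA,left)): drop {free(left)}, keep {robot_in(rmA)}, require {carry(b4,left), robot_in(rmA)}
    → {carry(b4,left), robot_in(rmA)}
  through step 1 (go(rmB,rmA)): drop {robot_in(rmA)}, keep {carry(b4,left)}, require {robot_in(rmB)}
    → {carry(b4,left), robot_in(rmB)}

== RESULT ==
["carry(b4,left)", "robot_in(rmB)"]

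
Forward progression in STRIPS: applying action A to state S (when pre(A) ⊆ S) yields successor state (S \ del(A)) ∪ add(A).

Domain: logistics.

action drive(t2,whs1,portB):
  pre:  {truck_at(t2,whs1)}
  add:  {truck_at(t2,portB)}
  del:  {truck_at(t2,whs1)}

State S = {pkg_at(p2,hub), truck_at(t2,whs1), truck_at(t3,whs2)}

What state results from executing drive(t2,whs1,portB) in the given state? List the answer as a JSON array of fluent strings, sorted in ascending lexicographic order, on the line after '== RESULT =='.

Compute (S \ del) ∪ add:
  pre ⊆ S: {truck_at(t2,whs1)} ⊆ S  — applicable
  S \ del = {pkg_at(p2,hub), truck_at(t3,whs2)}
  ∪ add   = {pkg_at(p2,hub), truck_at(t2,portB), truck_at(t3,whs2)}

== RESULT ==
["pkg_at(p2,hub)", "truck_at(t2,portB)", "truck_at(t3,whs2)"]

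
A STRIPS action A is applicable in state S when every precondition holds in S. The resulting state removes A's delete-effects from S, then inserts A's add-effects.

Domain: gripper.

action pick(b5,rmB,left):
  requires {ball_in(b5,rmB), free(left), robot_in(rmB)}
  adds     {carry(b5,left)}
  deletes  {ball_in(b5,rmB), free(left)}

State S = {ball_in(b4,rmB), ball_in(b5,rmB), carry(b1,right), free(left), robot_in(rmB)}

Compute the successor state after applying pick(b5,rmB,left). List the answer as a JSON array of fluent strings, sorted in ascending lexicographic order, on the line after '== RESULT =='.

Progress:
  pre ⊆ S: {ball_in(b5,rmB), free(left), robot_in(rmB)} ⊆ S  — applicable
  S \ del = {ball_in(b4,rmB), carry(b1,right), robot_in(rmB)}
  ∪ add   = {ball_in(b4,rmB), carry(b1,right), carry(b5,left), robot_in(rmB)}

== RESULT ==
["ball_in(b4,rmB)", "carry(b1,right)", "carry(b5,left)", "robot_in(rmB)"]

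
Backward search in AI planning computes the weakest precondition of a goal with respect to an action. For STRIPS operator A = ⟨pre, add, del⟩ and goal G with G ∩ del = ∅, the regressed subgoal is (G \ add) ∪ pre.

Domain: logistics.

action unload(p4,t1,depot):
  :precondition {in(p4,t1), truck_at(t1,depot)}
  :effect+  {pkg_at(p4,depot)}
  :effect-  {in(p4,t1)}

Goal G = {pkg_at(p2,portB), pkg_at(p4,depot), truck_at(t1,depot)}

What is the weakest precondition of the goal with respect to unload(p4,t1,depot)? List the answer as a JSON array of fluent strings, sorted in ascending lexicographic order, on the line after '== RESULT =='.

Regress:
  G ∩ del = {}  (empty — regression defined)
  G \ add = {pkg_at(p2,portB), pkg_at(p4,depot), truck_at(t1,depot)} \ {pkg_at(p4,depot)} = {pkg_at(p2,portB), truck_at(t1,depot)}
  ∪ pre   = {pkg_at(p2,portB), truck_at(t1,depot)} ∪ {in(p4,t1), truck_at(t1,depot)}
          = {in(p4,t1), pkg_at(p2,portB), truck_at(t1,depot)}

== RESULT ==
["in(p4,t1)", "pkg_at(p2,portB)", "truck_at(t1,depot)"]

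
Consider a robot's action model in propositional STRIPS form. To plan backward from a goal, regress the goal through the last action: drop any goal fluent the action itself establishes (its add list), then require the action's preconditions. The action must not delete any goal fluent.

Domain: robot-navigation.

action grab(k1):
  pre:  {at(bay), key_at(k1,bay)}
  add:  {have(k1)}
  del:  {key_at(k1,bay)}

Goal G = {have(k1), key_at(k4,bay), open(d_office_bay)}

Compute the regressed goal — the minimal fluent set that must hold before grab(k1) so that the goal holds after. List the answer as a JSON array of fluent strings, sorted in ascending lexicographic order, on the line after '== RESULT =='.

Regress:
  G ∩ del = {}  (empty — regression defined)
  G \ add = {have(k1), key_at(k4,bay), open(d_office_bay)} \ {have(k1)} = {key_at(k4,bay), open(d_office_bay)}
  ∪ pre   = {key_at(k4,bay), open(d_office_bay)} ∪ {at(bay), key_at(k1,bay)}
          = {at(bay), key_at(k1,bay), key_at(k4,bay), open(d_office_bay)}

== RESULT ==
["at(bay)", "key_at(k1,bay)", "key_at(k4,bay)", "open(d_office_bay)"]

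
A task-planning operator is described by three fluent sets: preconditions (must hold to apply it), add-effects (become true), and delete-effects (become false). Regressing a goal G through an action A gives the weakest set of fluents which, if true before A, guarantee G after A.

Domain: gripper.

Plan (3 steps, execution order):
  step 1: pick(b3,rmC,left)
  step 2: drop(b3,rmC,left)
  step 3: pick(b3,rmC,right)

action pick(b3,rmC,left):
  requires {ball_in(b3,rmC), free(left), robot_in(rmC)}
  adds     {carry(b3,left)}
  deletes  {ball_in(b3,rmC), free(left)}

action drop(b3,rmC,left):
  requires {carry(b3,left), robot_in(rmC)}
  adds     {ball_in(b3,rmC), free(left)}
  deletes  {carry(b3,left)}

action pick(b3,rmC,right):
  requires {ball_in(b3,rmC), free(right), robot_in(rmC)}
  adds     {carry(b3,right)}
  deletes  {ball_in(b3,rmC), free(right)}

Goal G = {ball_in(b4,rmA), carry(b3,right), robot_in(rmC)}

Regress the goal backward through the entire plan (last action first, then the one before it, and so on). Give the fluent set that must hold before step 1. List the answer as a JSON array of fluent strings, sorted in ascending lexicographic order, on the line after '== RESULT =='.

Regress step by step:
  through step 3 (pick(b3,rmC,right)): drop {carry(b3,right)}, keep {ball_in(b4,rmA), robot_in(rmC)}, require {ball_in(b3,rmC), free(right), robot_in(rmC)}
    → {ball_in(b3,rmC), ball_in(b4,rmA), free(right), robot_in(rmC)}
  through step 2 (drop(b3,rmC,left)): drop {ball_in(b3,rmC)}, keep {ball_in(b4,rmA), free(right), robot_in(rmC)}, require {carry(b3,left), robot_in(rmC)}
    → {ball_in(b4,rmA), carry(b3,left), free(right), robot_in(rmC)}
  through step 1 (pick(b3,rmC,left)): drop {carry(b3,left)}, keep {ball_in(b4,rmA), free(right), robot_in(rmC)}, require {ball_in(b3,rmC), free(left), robot_in(rmC)}
    → {ball_in(b3,rmC), ball_in(b4,rmA), free(left), free(right), robot_in(rmC)}

== RESULT ==
["ball_in(b3,rmC)", "ball_in(b4,rmA)", "free(left)", "free(right)", "robot_in(rmC)"]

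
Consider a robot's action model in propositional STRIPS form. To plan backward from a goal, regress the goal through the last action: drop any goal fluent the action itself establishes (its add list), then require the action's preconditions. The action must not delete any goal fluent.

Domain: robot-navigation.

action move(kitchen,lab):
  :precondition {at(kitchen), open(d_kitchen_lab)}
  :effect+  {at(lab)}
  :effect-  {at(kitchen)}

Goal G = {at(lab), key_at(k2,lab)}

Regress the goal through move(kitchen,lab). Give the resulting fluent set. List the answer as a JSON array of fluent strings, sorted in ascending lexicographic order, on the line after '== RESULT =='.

Regress:
  G ∩ del = {}  (empty — regression defined)
  G \ add = {at(lab), key_at(k2,lab)} \ {at(lab)} = {key_at(k2,lab)}
  ∪ pre   = {key_at(k2,lab)} ∪ {at(kitchen), open(d_kitchen_lab)}
          = {at(kitchen), key_at(k2,lab), open(d_kitchen_lab)}

== RESULT ==
["at(kitchen)", "key_at(k2,lab)", "open(d_kitchen_lab)"]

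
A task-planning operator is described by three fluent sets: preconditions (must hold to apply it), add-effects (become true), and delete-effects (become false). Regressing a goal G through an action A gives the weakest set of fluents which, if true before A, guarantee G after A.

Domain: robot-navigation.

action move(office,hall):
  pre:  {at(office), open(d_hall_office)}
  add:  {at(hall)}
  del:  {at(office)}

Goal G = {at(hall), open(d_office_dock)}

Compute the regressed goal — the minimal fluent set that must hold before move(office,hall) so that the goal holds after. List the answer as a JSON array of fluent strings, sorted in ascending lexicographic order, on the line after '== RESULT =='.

Compute (G \ add) ∪ pre:
  G ∩ del = {}  (empty — regression defined)
  G \ add = {at(hall), open(d_office_dock)} \ {at(hall)} = {open(d_office_dock)}
  ∪ pre   = {open(d_office_dock)} ∪ {at(office), open(d_hall_office)}
          = {at(office), open(d_hall_office), open(d_office_dock)}

== RESULT ==
["at(office)", "open(d_hall_office)", "open(d_office_dock)"]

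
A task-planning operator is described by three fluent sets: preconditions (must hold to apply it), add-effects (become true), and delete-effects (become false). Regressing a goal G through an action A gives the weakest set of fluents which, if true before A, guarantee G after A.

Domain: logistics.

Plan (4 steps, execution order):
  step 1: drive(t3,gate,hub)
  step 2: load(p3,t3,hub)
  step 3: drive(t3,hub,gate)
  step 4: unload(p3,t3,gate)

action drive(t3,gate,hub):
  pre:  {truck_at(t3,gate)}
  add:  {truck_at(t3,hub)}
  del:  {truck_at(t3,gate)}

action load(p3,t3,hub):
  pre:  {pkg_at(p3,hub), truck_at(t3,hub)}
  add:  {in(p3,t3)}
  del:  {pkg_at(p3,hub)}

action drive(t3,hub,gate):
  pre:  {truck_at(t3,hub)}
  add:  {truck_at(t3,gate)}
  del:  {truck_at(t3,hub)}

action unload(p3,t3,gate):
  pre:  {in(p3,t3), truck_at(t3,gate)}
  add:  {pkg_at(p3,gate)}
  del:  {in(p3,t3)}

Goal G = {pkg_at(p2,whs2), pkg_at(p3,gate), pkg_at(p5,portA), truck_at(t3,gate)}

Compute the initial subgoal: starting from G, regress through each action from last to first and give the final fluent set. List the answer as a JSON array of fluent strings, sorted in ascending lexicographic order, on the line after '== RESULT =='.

Work backward from the goal:
  through step 4 (unload(p3,t3,gate)): drop {pkg_at(p3,gate)}, keep {pkg_at(p2,whs2), pkg_at(p5,portA), truck_at(t3,gate)}, require {in(p3,t3), truck_at(t3,gate)}
    → {in(p3,t3), pkg_at(p2,whs2), pkg_at(p5,portA), truck_at(t3,gate)}
  through step 3 (drive(t3,hub,gate)): drop {truck_at(t3,gate)}, keep {in(p3,t3), pkg_at(p2,whs2), pkg_at(p5,portA)}, require {truck_at(t3,hub)}
    → {in(p3,t3), pkg_at(p2,whs2), pkg_at(p5,portA), truck_at(t3,hub)}
  through step 2 (load(p3,t3,hub)): drop {in(p3,t3)}, keep {pkg_at(p2,whs2), pkg_at(p5,portA), truck_at(t3,hub)}, require {pkg_at(p3,hub), truck_at(t3,hub)}
    → {pkg_at(p2,whs2), pkg_at(p3,hub), pkg_at(p5,portA), truck_at(t3,hub)}
  through step 1 (drive(t3,gate,hub)): drop {truck_at(t3,hub)}, keep {pkg_at(p2,whs2), pkg_at(p3,hub), pkg_at(p5,portA)}, require {truck_at(t3,gate)}
    → {pkg_at(p2,whs2), pkg_at(p3,hub), pkg_at(p5,portA), truck_at(t3,gate)}

== RESULT ==
["pkg_at(p2,whs2)", "pkg_at(p3,hub)", "pkg_at(p5,portA)", "truck_at(t3,gate)"]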